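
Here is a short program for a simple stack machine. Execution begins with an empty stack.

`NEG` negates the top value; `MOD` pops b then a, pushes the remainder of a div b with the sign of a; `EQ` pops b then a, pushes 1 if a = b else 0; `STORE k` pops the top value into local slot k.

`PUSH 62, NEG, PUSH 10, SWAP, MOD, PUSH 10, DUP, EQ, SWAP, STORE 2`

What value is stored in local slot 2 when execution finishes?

10

PUSH 62 → 62
NEG     → -62
PUSH 10 → -62 10
SWAP    → 10 -62
MOD     → 10
PUSH 10 → 10 10
DUP     → 10 10 10
EQ      → 10 1
SWAP    → 1 10
STORE 2 → 1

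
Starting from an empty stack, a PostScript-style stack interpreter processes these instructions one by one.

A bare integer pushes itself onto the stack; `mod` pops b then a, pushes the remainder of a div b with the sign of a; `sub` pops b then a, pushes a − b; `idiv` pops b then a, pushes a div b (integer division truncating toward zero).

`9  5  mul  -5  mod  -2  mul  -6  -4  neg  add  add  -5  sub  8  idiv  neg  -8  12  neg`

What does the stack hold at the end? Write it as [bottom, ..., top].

9    : 9
5    : 9 5
mul  : 45
-5   : 45 -5
mod  : 0
-2   : 0 -2
mul  : 0
-6   : 0 -6
-4   : 0 -6 -4
neg  : 0 -6 4
add  : 0 -2
add  : -2
-5   : -2 -5
sub  : 3
8    : 3 8
idiv : 0
neg  : 0
-8   : 0 -8
12   : 0 -8 12
neg  : 0 -8 -12

[0, -8, -12]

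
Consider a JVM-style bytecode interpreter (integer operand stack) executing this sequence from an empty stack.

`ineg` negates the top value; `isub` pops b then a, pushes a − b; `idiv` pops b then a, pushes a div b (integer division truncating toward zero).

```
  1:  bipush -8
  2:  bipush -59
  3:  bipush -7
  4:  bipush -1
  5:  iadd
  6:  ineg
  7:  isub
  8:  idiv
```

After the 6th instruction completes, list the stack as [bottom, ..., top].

bipush -8  → -8
bipush -59 → -8 -59
bipush -7  → -8 -59 -7
bipush -1  → -8 -59 -7 -1
iadd       → -8 -59 -8
ineg       → -8 -59 8

[-8, -59, 8]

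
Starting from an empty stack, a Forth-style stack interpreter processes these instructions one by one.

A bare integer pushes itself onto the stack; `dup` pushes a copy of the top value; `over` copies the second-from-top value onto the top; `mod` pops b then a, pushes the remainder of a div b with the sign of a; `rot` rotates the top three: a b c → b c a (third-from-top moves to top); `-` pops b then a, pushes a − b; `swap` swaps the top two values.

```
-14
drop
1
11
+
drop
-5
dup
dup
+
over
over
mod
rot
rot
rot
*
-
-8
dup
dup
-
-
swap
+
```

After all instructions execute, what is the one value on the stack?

-63

-14  : [-14]
drop : []
1    : [1]
11   : [1, 11]
+    : [12]
drop : []
-5   : [-5]
dup  : [-5, -5]
dup  : [-5, -5, -5]
+    : [-5, -10]
over : [-5, -10, -5]
over : [-5, -10, -5, -10]
mod  : [-5, -10, -5]
rot  : [-10, -5, -5]
rot  : [-5, -5, -10]
rot  : [-5, -10, -5]
*    : [-5, 50]
-    : [-55]
-8   : [-55, -8]
dup  : [-55, -8, -8]
dup  : [-55, -8, -8, -8]
-    : [-55, -8, 0]
-    : [-55, -8]
swap : [-8, -55]
+    : [-63]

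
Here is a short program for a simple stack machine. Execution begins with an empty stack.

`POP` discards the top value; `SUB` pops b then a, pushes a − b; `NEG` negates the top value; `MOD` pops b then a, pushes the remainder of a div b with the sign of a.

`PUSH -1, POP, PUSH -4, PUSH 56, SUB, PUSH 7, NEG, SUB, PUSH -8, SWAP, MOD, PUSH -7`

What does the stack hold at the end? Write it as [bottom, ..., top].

[-8, -7]

PUSH -1  [-1]
POP      []
PUSH -4  [-4]
PUSH 56  [-4, 56]
SUB      [-60]
PUSH 7   [-60, 7]
NEG      [-60, -7]
SUB      [-53]
PUSH -8  [-53, -8]
SWAP     [-8, -53]
MOD      [-8]
PUSH -7  [-8, -7]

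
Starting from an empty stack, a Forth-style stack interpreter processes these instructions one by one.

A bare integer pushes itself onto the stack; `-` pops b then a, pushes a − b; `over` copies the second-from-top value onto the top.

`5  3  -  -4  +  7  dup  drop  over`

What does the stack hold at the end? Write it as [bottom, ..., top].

[-2, 7, -2]

5    → 5
3    → 5 3
-    → 2
-4   → 2 -4
+    → -2
7    → -2 7
dup  → -2 7 7
drop → -2 7
over → -2 7 -2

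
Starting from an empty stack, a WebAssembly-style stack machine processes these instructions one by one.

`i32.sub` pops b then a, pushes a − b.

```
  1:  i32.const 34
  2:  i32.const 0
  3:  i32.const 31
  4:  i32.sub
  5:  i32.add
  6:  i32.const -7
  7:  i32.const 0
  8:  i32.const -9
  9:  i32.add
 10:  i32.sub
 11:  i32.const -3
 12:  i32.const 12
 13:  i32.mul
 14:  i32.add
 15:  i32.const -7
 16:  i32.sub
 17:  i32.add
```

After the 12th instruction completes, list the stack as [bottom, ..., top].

[3, 2, -3, 12]

i32.const 34 → 34
i32.const 0  → 34 0
i32.const 31 → 34 0 31
i32.sub      → 34 -31
i32.add      → 3
i32.const -7 → 3 -7
i32.const 0  → 3 -7 0
i32.const -9 → 3 -7 0 -9
i32.add      → 3 -7 -9
i32.sub      → 3 2
i32.const -3 → 3 2 -3
i32.const 12 → 3 2 -3 12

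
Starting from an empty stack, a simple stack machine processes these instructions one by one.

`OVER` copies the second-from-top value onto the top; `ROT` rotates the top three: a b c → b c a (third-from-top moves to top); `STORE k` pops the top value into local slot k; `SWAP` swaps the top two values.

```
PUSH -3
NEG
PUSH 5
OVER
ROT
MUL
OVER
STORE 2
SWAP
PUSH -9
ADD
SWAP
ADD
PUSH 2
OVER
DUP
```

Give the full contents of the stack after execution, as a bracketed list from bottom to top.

PUSH -3 -> [-3]
NEG     -> [3]
PUSH 5  -> [3, 5]
OVER    -> [3, 5, 3]
ROT     -> [5, 3, 3]
MUL     -> [5, 9]
OVER    -> [5, 9, 5]
STORE 2 -> [5, 9]
SWAP    -> [9, 5]
PUSH -9 -> [9, 5, -9]
ADD     -> [9, -4]
SWAP    -> [-4, 9]
ADD     -> [5]
PUSH 2  -> [5, 2]
OVER    -> [5, 2, 5]
DUP     -> [5, 2, 5, 5]

[5, 2, 5, 5]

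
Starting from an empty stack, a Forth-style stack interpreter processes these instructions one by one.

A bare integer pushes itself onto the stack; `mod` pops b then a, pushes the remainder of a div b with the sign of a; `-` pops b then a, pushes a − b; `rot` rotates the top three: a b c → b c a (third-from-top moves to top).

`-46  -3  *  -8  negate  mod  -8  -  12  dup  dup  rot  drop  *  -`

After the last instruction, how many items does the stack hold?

-46     -46
-3      -46 -3
*       138
-8      138 -8
negate  138 8
mod     2
-8      2 -8
-       10
12      10 12
dup     10 12 12
dup     10 12 12 12
rot     10 12 12 12
drop    10 12 12
*       10 144
-       -134

1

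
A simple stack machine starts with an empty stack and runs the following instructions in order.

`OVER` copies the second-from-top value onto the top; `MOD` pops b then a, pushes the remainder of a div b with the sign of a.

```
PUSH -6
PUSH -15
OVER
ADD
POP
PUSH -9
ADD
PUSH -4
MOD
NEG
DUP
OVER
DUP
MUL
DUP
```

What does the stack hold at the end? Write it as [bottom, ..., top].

PUSH -6  -> [-6]
PUSH -15 -> [-6, -15]
OVER     -> [-6, -15, -6]
ADD      -> [-6, -21]
POP      -> [-6]
PUSH -9  -> [-6, -9]
ADD      -> [-15]
PUSH -4  -> [-15, -4]
MOD      -> [-3]
NEG      -> [3]
DUP      -> [3, 3]
OVER     -> [3, 3, 3]
DUP      -> [3, 3, 3, 3]
MUL      -> [3, 3, 9]
DUP      -> [3, 3, 9, 9]

[3, 3, 9, 9]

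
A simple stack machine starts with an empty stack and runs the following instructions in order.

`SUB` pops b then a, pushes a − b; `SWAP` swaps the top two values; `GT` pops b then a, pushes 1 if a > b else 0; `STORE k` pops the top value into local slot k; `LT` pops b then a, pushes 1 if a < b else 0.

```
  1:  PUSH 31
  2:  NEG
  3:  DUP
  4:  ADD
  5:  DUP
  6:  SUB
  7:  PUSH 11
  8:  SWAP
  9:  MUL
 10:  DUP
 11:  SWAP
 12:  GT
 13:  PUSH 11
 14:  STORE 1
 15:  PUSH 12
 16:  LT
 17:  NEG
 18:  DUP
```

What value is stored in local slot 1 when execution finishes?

PUSH 31 → 31
NEG     → -31
DUP     → -31 -31
ADD     → -62
DUP     → -62 -62
SUB     → 0
PUSH 11 → 0 11
SWAP    → 11 0
MUL     → 0
DUP     → 0 0
SWAP    → 0 0
GT      → 0
PUSH 11 → 0 11
STORE 1 → 0
PUSH 12 → 0 12
LT      → 1
NEG     → -1
DUP     → -1 -1

11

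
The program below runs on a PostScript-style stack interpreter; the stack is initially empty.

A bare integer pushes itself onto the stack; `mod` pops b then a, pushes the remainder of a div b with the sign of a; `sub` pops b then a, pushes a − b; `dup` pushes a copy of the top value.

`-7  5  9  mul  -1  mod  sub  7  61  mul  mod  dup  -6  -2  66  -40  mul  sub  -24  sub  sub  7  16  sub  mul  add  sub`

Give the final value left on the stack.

-24012

-7  : -7
5   : -7 5
9   : -7 5 9
mul : -7 45
-1  : -7 45 -1
mod : -7 0
sub : -7
7   : -7 7
61  : -7 7 61
mul : -7 427
mod : -7
dup : -7 -7
-6  : -7 -7 -6
-2  : -7 -7 -6 -2
66  : -7 -7 -6 -2 66
-40 : -7 -7 -6 -2 66 -40
mul : -7 -7 -6 -2 -2640
sub : -7 -7 -6 2638
-24 : -7 -7 -6 2638 -24
sub : -7 -7 -6 2662
sub : -7 -7 -2668
7   : -7 -7 -2668 7
16  : -7 -7 -2668 7 16
sub : -7 -7 -2668 -9
mul : -7 -7 24012
add : -7 24005
sub : -24012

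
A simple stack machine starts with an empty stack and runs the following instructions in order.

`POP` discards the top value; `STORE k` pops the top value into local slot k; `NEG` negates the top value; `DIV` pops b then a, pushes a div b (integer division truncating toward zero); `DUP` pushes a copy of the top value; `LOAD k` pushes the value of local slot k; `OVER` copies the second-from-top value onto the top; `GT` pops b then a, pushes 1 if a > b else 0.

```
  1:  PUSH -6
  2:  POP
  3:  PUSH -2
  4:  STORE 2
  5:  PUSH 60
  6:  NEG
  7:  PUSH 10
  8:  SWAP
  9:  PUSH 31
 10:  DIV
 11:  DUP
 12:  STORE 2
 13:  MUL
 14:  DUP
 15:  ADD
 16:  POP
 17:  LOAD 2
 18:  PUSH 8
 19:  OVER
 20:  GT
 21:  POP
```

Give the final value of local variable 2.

PUSH -6 → -6
POP     → (empty)
PUSH -2 → -2
STORE 2 → (empty)
PUSH 60 → 60
NEG     → -60
PUSH 10 → -60 10
SWAP    → 10 -60
PUSH 31 → 10 -60 31
DIV     → 10 -1
DUP     → 10 -1 -1
STORE 2 → 10 -1
MUL     → -10
DUP     → -10 -10
ADD     → -20
POP     → (empty)
LOAD 2  → -1
PUSH 8  → -1 8
OVER    → -1 8 -1
GT      → -1 1
POP     → -1

-1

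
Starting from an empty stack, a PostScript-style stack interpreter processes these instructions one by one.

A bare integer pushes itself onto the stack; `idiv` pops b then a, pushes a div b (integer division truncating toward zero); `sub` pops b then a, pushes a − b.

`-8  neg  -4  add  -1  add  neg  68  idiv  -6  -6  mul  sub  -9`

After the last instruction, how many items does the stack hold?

-8   : [-8]
neg  : [8]
-4   : [8, -4]
add  : [4]
-1   : [4, -1]
add  : [3]
neg  : [-3]
68   : [-3, 68]
idiv : [0]
-6   : [0, -6]
-6   : [0, -6, -6]
mul  : [0, 36]
sub  : [-36]
-9   : [-36, -9]

2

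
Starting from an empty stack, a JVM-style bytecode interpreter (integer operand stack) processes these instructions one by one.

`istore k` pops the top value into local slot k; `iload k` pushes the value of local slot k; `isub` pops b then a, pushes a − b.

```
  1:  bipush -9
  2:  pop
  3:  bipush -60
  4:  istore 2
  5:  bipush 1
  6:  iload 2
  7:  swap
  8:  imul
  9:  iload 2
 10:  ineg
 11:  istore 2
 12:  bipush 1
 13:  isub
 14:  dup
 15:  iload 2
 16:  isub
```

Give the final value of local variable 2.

bipush -9  : [-9]
pop        : []
bipush -60 : [-60]
istore 2   : []
bipush 1   : [1]
iload 2    : [1, -60]
swap       : [-60, 1]
imul       : [-60]
iload 2    : [-60, -60]
ineg       : [-60, 60]
istore 2   : [-60]
bipush 1   : [-60, 1]
isub       : [-61]
dup        : [-61, -61]
iload 2    : [-61, -61, 60]
isub       : [-61, -121]

60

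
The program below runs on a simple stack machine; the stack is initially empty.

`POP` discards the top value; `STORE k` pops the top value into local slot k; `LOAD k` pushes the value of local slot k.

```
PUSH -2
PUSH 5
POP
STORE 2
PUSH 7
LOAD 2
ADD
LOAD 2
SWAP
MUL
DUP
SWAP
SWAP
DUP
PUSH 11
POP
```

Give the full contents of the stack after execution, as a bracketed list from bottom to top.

PUSH -2 : [-2]
PUSH 5  : [-2, 5]
POP     : [-2]
STORE 2 : []
PUSH 7  : [7]
LOAD 2  : [7, -2]
ADD     : [5]
LOAD 2  : [5, -2]
SWAP    : [-2, 5]
MUL     : [-10]
DUP     : [-10, -10]
SWAP    : [-10, -10]
SWAP    : [-10, -10]
DUP     : [-10, -10, -10]
PUSH 11 : [-10, -10, -10, 11]
POP     : [-10, -10, -10]

[-10, -10, -10]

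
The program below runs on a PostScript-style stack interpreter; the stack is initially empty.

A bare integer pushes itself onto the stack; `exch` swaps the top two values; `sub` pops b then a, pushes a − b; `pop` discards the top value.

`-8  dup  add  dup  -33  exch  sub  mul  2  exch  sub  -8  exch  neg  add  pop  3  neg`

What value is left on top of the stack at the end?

-3

-8   -> [-8]
dup  -> [-8, -8]
add  -> [-16]
dup  -> [-16, -16]
-33  -> [-16, -16, -33]
exch -> [-16, -33, -16]
sub  -> [-16, -17]
mul  -> [272]
2    -> [272, 2]
exch -> [2, 272]
sub  -> [-270]
-8   -> [-270, -8]
exch -> [-8, -270]
neg  -> [-8, 270]
add  -> [262]
pop  -> []
3    -> [3]
neg  -> [-3]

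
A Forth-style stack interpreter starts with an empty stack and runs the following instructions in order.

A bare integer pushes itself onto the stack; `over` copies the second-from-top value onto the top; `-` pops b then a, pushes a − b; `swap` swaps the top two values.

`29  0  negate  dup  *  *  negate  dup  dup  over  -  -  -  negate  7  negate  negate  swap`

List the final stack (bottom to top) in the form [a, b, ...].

[7, 0]

29      [29]
0       [29, 0]
negate  [29, 0]
dup     [29, 0, 0]
*       [29, 0]
*       [0]
negate  [0]
dup     [0, 0]
dup     [0, 0, 0]
over    [0, 0, 0, 0]
-       [0, 0, 0]
-       [0, 0]
-       [0]
negate  [0]
7       [0, 7]
negate  [0, -7]
negate  [0, 7]
swap    [7, 0]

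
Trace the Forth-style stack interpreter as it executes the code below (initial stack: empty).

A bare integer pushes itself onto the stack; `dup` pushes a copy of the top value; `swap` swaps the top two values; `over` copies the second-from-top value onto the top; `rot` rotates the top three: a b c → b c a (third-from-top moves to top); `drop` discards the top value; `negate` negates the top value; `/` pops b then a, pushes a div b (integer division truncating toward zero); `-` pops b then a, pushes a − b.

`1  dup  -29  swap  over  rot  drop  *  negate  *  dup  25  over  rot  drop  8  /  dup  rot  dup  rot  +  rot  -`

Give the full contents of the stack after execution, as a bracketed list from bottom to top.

[29, 25, 25]

1       [1]
dup     [1, 1]
-29     [1, 1, -29]
swap    [1, -29, 1]
over    [1, -29, 1, -29]
rot     [1, 1, -29, -29]
drop    [1, 1, -29]
*       [1, -29]
negate  [1, 29]
*       [29]
dup     [29, 29]
25      [29, 29, 25]
over    [29, 29, 25, 29]
rot     [29, 25, 29, 29]
drop    [29, 25, 29]
8       [29, 25, 29, 8]
/       [29, 25, 3]
dup     [29, 25, 3, 3]
rot     [29, 3, 3, 25]
dup     [29, 3, 3, 25, 25]
rot     [29, 3, 25, 25, 3]
+       [29, 3, 25, 28]
rot     [29, 25, 28, 3]
-       [29, 25, 25]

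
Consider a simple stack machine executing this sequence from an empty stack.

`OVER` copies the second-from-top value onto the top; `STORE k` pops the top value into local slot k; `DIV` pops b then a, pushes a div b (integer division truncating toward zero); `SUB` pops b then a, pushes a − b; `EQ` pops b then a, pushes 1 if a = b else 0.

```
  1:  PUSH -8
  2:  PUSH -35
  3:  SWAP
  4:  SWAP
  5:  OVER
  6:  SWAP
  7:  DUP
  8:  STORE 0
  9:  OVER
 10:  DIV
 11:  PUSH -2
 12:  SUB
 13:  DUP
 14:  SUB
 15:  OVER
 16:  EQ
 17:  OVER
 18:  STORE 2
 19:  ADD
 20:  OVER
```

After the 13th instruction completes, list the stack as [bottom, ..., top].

PUSH -8   [-8]
PUSH -35  [-8, -35]
SWAP      [-35, -8]
SWAP      [-8, -35]
OVER      [-8, -35, -8]
SWAP      [-8, -8, -35]
DUP       [-8, -8, -35, -35]
STORE 0   [-8, -8, -35]
OVER      [-8, -8, -35, -8]
DIV       [-8, -8, 4]
PUSH -2   [-8, -8, 4, -2]
SUB       [-8, -8, 6]
DUP       [-8, -8, 6, 6]

[-8, -8, 6, 6]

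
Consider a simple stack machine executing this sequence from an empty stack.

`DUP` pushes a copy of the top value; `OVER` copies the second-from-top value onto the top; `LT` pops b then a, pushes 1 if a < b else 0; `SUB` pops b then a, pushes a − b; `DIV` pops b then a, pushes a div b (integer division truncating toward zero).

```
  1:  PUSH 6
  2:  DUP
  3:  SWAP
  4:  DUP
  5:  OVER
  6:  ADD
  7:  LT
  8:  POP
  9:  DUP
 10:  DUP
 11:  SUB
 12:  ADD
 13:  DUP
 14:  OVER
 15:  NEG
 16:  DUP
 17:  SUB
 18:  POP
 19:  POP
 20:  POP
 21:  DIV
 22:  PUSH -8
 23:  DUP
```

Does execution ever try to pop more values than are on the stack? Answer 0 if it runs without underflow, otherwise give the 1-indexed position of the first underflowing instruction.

21

PUSH 6 → [6]
DUP    → [6, 6]
SWAP   → [6, 6]
DUP    → [6, 6, 6]
OVER   → [6, 6, 6, 6]
ADD    → [6, 6, 12]
LT     → [6, 1]
POP    → [6]
DUP    → [6, 6]
DUP    → [6, 6, 6]
SUB    → [6, 0]
ADD    → [6]
DUP    → [6, 6]
OVER   → [6, 6, 6]
NEG    → [6, 6, -6]
DUP    → [6, 6, -6, -6]
SUB    → [6, 6, 0]
POP    → [6, 6]
POP    → [6]
POP    → []
DIV  — needs 2 operands, stack has 0 → underflow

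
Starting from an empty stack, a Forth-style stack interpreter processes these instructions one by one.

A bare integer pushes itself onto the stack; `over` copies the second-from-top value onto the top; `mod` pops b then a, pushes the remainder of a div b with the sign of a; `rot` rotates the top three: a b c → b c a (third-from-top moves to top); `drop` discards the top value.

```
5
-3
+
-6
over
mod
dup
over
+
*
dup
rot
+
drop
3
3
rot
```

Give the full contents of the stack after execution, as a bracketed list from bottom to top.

5    → [5]
-3   → [5, -3]
+    → [2]
-6   → [2, -6]
over → [2, -6, 2]
mod  → [2, 0]
dup  → [2, 0, 0]
over → [2, 0, 0, 0]
+    → [2, 0, 0]
*    → [2, 0]
dup  → [2, 0, 0]
rot  → [0, 0, 2]
+    → [0, 2]
drop → [0]
3    → [0, 3]
3    → [0, 3, 3]
rot  → [3, 3, 0]

[3, 3, 0]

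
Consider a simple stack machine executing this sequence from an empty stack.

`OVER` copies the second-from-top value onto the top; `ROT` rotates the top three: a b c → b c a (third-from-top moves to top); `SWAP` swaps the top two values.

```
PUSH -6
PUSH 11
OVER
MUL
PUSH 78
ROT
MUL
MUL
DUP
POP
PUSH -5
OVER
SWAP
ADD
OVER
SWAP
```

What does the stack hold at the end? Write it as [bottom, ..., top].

[30888, 30888, 30883]

PUSH -6  [-6]
PUSH 11  [-6, 11]
OVER     [-6, 11, -6]
MUL      [-6, -66]
PUSH 78  [-6, -66, 78]
ROT      [-66, 78, -6]
MUL      [-66, -468]
MUL      [30888]
DUP      [30888, 30888]
POP      [30888]
PUSH -5  [30888, -5]
OVER     [30888, -5, 30888]
SWAP     [30888, 30888, -5]
ADD      [30888, 30883]
OVER     [30888, 30883, 30888]
SWAP     [30888, 30888, 30883]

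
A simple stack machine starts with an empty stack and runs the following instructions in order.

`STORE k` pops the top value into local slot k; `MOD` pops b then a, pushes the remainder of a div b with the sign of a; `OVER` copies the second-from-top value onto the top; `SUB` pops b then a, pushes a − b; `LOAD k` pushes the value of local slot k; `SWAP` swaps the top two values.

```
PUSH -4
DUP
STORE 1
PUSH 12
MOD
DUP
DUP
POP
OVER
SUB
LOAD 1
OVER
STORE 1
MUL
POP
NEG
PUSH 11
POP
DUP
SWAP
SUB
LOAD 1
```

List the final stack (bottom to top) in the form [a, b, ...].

[0, 0]

PUSH -4 -> -4
DUP     -> -4 -4
STORE 1 -> -4
PUSH 12 -> -4 12
MOD     -> -4
DUP     -> -4 -4
DUP     -> -4 -4 -4
POP     -> -4 -4
OVER    -> -4 -4 -4
SUB     -> -4 0
LOAD 1  -> -4 0 -4
OVER    -> -4 0 -4 0
STORE 1 -> -4 0 -4
MUL     -> -4 0
POP     -> -4
NEG     -> 4
PUSH 11 -> 4 11
POP     -> 4
DUP     -> 4 4
SWAP    -> 4 4
SUB     -> 0
LOAD 1  -> 0 0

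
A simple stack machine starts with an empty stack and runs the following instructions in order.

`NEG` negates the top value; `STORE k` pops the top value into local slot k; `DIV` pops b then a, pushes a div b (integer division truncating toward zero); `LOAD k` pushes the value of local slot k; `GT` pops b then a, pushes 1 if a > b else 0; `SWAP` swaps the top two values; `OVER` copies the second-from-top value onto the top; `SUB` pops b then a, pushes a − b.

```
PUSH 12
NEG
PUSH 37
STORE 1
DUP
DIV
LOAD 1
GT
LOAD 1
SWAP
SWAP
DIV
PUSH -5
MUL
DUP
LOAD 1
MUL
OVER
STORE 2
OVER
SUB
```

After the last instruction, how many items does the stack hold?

2

PUSH 12 : 12
NEG     : -12
PUSH 37 : -12 37
STORE 1 : -12
DUP     : -12 -12
DIV     : 1
LOAD 1  : 1 37
GT      : 0
LOAD 1  : 0 37
SWAP    : 37 0
SWAP    : 0 37
DIV     : 0
PUSH -5 : 0 -5
MUL     : 0
DUP     : 0 0
LOAD 1  : 0 0 37
MUL     : 0 0
OVER    : 0 0 0
STORE 2 : 0 0
OVER    : 0 0 0
SUB     : 0 0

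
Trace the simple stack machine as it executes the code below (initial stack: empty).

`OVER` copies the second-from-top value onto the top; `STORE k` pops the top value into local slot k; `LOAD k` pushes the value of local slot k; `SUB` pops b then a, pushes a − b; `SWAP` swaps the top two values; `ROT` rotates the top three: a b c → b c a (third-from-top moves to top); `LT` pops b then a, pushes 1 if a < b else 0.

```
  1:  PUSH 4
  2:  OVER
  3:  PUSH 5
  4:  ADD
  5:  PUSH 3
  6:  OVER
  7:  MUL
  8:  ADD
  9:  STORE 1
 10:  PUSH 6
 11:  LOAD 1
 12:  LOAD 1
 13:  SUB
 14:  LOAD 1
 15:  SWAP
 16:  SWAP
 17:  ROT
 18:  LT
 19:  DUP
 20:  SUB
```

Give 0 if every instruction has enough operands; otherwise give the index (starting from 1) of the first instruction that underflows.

2

PUSH 4 : [4]
OVER  — needs 2 operands, stack has 1 → underflow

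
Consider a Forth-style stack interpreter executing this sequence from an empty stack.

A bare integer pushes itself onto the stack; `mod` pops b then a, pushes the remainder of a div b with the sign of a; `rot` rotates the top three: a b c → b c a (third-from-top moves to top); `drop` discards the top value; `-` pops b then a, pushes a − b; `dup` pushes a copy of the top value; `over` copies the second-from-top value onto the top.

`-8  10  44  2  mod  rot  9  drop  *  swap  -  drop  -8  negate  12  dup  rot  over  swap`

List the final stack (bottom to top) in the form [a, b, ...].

[12, 12, 12, 8]

-8     : [-8]
10     : [-8, 10]
44     : [-8, 10, 44]
2      : [-8, 10, 44, 2]
mod    : [-8, 10, 0]
rot    : [10, 0, -8]
9      : [10, 0, -8, 9]
drop   : [10, 0, -8]
*      : [10, 0]
swap   : [0, 10]
-      : [-10]
drop   : []
-8     : [-8]
negate : [8]
12     : [8, 12]
dup    : [8, 12, 12]
rot    : [12, 12, 8]
over   : [12, 12, 8, 12]
swap   : [12, 12, 12, 8]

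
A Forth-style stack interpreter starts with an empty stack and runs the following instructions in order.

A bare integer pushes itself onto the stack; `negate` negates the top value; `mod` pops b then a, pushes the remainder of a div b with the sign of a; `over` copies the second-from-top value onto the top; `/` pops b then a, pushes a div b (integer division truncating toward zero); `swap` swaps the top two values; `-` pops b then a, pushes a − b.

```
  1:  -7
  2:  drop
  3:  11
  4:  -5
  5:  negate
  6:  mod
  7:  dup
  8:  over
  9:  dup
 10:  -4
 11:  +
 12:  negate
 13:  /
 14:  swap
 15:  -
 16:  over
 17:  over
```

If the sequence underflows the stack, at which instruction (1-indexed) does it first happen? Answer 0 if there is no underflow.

-7      [-7]
drop    []
11      [11]
-5      [11, -5]
negate  [11, 5]
mod     [1]
dup     [1, 1]
over    [1, 1, 1]
dup     [1, 1, 1, 1]
-4      [1, 1, 1, 1, -4]
+       [1, 1, 1, -3]
negate  [1, 1, 1, 3]
/       [1, 1, 0]
swap    [1, 0, 1]
-       [1, -1]
over    [1, -1, 1]
over    [1, -1, 1, -1]

0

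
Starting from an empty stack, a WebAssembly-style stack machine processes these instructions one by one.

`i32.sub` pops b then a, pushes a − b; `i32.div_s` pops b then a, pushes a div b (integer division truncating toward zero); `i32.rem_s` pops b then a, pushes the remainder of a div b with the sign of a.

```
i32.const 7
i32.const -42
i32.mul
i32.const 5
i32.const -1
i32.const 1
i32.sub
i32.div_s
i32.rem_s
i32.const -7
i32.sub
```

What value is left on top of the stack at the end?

7

i32.const 7    7
i32.const -42  7 -42
i32.mul        -294
i32.const 5    -294 5
i32.const -1   -294 5 -1
i32.const 1    -294 5 -1 1
i32.sub        -294 5 -2
i32.div_s      -294 -2
i32.rem_s      0
i32.const -7   0 -7
i32.sub        7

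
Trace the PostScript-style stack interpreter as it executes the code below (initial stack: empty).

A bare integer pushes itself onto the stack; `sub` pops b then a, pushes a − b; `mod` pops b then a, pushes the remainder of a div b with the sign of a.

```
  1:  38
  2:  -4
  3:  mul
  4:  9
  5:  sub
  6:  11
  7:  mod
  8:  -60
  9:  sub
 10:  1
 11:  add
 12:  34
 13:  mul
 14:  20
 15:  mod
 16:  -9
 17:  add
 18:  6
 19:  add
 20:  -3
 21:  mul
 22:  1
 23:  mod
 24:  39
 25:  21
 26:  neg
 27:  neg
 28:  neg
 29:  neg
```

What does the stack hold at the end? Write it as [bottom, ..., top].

38  -> 38
-4  -> 38 -4
mul -> -152
9   -> -152 9
sub -> -161
11  -> -161 11
mod -> -7
-60 -> -7 -60
sub -> 53
1   -> 53 1
add -> 54
34  -> 54 34
mul -> 1836
20  -> 1836 20
mod -> 16
-9  -> 16 -9
add -> 7
6   -> 7 6
add -> 13
-3  -> 13 -3
mul -> -39
1   -> -39 1
mod -> 0
39  -> 0 39
21  -> 0 39 21
neg -> 0 39 -21
neg -> 0 39 21
neg -> 0 39 -21
neg -> 0 39 21

[0, 39, 21]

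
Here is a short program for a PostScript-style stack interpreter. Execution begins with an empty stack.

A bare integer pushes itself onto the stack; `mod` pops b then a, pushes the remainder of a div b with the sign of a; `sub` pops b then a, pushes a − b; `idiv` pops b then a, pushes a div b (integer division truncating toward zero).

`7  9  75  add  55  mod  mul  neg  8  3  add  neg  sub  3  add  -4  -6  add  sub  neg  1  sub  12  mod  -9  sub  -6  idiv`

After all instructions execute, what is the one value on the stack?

7    → [7]
9    → [7, 9]
75   → [7, 9, 75]
add  → [7, 84]
55   → [7, 84, 55]
mod  → [7, 29]
mul  → [203]
neg  → [-203]
8    → [-203, 8]
3    → [-203, 8, 3]
add  → [-203, 11]
neg  → [-203, -11]
sub  → [-192]
3    → [-192, 3]
add  → [-189]
-4   → [-189, -4]
-6   → [-189, -4, -6]
add  → [-189, -10]
sub  → [-179]
neg  → [179]
1    → [179, 1]
sub  → [178]
12   → [178, 12]
mod  → [10]
-9   → [10, -9]
sub  → [19]
-6   → [19, -6]
idiv → [-3]

-3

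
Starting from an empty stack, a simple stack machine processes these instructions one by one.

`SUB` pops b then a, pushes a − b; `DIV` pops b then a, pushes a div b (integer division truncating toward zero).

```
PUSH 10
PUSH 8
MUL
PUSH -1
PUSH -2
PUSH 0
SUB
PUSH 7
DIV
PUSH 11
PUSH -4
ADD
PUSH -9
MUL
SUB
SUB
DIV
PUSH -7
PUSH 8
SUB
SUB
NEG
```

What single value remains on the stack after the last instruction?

PUSH 10 : 10
PUSH 8  : 10 8
MUL     : 80
PUSH -1 : 80 -1
PUSH -2 : 80 -1 -2
PUSH 0  : 80 -1 -2 0
SUB     : 80 -1 -2
PUSH 7  : 80 -1 -2 7
DIV     : 80 -1 0
PUSH 11 : 80 -1 0 11
PUSH -4 : 80 -1 0 11 -4
ADD     : 80 -1 0 7
PUSH -9 : 80 -1 0 7 -9
MUL     : 80 -1 0 -63
SUB     : 80 -1 63
SUB     : 80 -64
DIV     : -1
PUSH -7 : -1 -7
PUSH 8  : -1 -7 8
SUB     : -1 -15
SUB     : 14
NEG     : -14

-14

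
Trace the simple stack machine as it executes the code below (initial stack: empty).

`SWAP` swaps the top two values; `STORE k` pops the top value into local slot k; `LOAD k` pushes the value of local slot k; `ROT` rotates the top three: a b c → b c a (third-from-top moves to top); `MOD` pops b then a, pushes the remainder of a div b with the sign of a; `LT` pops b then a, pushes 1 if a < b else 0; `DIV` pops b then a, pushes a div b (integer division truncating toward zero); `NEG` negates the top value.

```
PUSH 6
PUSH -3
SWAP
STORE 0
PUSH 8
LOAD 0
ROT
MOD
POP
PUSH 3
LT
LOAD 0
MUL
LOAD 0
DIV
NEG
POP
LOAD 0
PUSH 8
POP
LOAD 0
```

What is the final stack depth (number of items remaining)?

PUSH 6   [6]
PUSH -3  [6, -3]
SWAP     [-3, 6]
STORE 0  [-3]
PUSH 8   [-3, 8]
LOAD 0   [-3, 8, 6]
ROT      [8, 6, -3]
MOD      [8, 0]
POP      [8]
PUSH 3   [8, 3]
LT       [0]
LOAD 0   [0, 6]
MUL      [0]
LOAD 0   [0, 6]
DIV      [0]
NEG      [0]
POP      []
LOAD 0   [6]
PUSH 8   [6, 8]
POP      [6]
LOAD 0   [6, 6]

2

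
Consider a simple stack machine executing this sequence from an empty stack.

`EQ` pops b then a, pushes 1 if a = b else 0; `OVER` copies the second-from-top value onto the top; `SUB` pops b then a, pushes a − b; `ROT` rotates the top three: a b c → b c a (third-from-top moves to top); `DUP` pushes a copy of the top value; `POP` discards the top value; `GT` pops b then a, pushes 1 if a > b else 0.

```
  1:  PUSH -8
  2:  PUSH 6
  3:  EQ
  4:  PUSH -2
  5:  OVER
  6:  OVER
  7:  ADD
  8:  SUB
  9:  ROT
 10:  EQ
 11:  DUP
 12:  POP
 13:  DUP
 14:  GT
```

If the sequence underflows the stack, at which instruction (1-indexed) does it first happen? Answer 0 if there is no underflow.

PUSH -8 : -8
PUSH 6  : -8 6
EQ      : 0
PUSH -2 : 0 -2
OVER    : 0 -2 0
OVER    : 0 -2 0 -2
ADD     : 0 -2 -2
SUB     : 0 0
ROT  — needs 3 operands, stack has 2 → underflow

9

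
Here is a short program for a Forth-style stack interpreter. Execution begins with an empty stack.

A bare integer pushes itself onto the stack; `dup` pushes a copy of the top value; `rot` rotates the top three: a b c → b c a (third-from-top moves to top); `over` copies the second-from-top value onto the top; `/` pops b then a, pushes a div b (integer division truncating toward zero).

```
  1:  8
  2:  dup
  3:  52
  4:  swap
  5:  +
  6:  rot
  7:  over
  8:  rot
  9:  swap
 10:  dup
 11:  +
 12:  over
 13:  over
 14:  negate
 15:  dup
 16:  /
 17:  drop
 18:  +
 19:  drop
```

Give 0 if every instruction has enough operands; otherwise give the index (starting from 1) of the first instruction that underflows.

8     8
dup   8 8
52    8 8 52
swap  8 52 8
+     8 60
rot  — needs 3 operands, stack has 2 → underflow

6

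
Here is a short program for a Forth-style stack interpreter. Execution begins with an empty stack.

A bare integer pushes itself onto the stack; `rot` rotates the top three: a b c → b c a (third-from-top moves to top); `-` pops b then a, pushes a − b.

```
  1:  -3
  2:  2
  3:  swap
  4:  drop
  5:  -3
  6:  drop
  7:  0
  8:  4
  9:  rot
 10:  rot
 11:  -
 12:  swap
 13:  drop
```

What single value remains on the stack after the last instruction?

2

-3   -> -3
2    -> -3 2
swap -> 2 -3
drop -> 2
-3   -> 2 -3
drop -> 2
0    -> 2 0
4    -> 2 0 4
rot  -> 0 4 2
rot  -> 4 2 0
-    -> 4 2
swap -> 2 4
drop -> 2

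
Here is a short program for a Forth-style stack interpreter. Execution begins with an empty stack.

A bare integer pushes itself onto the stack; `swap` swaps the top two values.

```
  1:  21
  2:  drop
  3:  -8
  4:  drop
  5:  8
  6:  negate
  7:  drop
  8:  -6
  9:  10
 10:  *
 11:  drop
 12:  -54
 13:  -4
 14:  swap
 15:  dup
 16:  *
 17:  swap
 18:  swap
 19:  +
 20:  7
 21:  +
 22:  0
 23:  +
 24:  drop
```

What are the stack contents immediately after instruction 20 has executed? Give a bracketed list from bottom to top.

21      [21]
drop    []
-8      [-8]
drop    []
8       [8]
negate  [-8]
drop    []
-6      [-6]
10      [-6, 10]
*       [-60]
drop    []
-54     [-54]
-4      [-54, -4]
swap    [-4, -54]
dup     [-4, -54, -54]
*       [-4, 2916]
swap    [2916, -4]
swap    [-4, 2916]
+       [2912]
7       [2912, 7]

[2912, 7]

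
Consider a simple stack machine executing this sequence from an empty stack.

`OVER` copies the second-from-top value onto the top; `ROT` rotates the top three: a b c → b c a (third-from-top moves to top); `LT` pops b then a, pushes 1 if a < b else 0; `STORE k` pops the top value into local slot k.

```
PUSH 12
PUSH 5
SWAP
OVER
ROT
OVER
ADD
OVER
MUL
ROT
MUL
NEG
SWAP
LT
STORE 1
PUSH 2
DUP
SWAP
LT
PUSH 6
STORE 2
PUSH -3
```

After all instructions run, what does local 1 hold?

1

PUSH 12 : [12]
PUSH 5  : [12, 5]
SWAP    : [5, 12]
OVER    : [5, 12, 5]
ROT     : [12, 5, 5]
OVER    : [12, 5, 5, 5]
ADD     : [12, 5, 10]
OVER    : [12, 5, 10, 5]
MUL     : [12, 5, 50]
ROT     : [5, 50, 12]
MUL     : [5, 600]
NEG     : [5, -600]
SWAP    : [-600, 5]
LT      : [1]
STORE 1 : []
PUSH 2  : [2]
DUP     : [2, 2]
SWAP    : [2, 2]
LT      : [0]
PUSH 6  : [0, 6]
STORE 2 : [0]
PUSH -3 : [0, -3]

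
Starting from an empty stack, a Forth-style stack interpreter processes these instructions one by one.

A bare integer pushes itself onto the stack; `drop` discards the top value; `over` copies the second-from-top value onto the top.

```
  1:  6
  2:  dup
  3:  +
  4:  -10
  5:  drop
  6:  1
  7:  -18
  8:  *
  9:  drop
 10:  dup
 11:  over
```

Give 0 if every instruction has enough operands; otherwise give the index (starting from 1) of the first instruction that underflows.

6     [6]
dup   [6, 6]
+     [12]
-10   [12, -10]
drop  [12]
1     [12, 1]
-18   [12, 1, -18]
*     [12, -18]
drop  [12]
dup   [12, 12]
over  [12, 12, 12]

0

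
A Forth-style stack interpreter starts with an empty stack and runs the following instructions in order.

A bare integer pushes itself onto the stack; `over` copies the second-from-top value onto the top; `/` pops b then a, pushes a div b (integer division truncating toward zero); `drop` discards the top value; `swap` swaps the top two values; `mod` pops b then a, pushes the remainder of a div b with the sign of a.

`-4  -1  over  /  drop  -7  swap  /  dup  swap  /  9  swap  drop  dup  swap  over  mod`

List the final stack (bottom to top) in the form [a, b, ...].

[9, 0]

-4    [-4]
-1    [-4, -1]
over  [-4, -1, -4]
/     [-4, 0]
drop  [-4]
-7    [-4, -7]
swap  [-7, -4]
/     [1]
dup   [1, 1]
swap  [1, 1]
/     [1]
9     [1, 9]
swap  [9, 1]
drop  [9]
dup   [9, 9]
swap  [9, 9]
over  [9, 9, 9]
mod   [9, 0]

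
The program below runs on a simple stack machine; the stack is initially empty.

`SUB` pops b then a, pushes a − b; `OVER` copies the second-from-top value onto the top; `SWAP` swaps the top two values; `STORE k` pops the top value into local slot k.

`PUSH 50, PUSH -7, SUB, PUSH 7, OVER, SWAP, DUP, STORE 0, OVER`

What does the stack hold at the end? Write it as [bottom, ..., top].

[57, 57, 7, 57]

PUSH 50 : [50]
PUSH -7 : [50, -7]
SUB     : [57]
PUSH 7  : [57, 7]
OVER    : [57, 7, 57]
SWAP    : [57, 57, 7]
DUP     : [57, 57, 7, 7]
STORE 0 : [57, 57, 7]
OVER    : [57, 57, 7, 57]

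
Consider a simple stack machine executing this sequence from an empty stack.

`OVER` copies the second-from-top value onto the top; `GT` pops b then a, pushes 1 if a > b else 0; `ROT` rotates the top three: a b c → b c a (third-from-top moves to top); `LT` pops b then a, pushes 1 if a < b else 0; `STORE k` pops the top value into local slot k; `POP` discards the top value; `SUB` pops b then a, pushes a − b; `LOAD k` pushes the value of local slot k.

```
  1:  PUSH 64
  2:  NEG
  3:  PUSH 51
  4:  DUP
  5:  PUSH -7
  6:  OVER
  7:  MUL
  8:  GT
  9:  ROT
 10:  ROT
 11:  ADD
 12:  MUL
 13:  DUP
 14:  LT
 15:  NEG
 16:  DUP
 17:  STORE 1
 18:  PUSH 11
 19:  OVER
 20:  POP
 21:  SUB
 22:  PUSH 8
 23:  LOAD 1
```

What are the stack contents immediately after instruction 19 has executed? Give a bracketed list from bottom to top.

PUSH 64 -> 64
NEG     -> -64
PUSH 51 -> -64 51
DUP     -> -64 51 51
PUSH -7 -> -64 51 51 -7
OVER    -> -64 51 51 -7 51
MUL     -> -64 51 51 -357
GT      -> -64 51 1
ROT     -> 51 1 -64
ROT     -> 1 -64 51
ADD     -> 1 -13
MUL     -> -13
DUP     -> -13 -13
LT      -> 0
NEG     -> 0
DUP     -> 0 0
STORE 1 -> 0
PUSH 11 -> 0 11
OVER    -> 0 11 0

[0, 11, 0]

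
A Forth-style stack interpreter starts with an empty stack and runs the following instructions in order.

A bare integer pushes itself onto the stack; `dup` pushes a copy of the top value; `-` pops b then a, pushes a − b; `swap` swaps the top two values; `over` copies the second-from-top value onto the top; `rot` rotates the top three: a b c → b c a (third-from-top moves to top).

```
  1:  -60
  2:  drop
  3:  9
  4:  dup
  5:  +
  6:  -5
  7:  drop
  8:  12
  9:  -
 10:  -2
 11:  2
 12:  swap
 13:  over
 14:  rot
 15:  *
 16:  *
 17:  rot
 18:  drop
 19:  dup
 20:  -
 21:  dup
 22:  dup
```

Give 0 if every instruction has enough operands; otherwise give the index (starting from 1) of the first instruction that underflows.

17

-60  → [-60]
drop → []
9    → [9]
dup  → [9, 9]
+    → [18]
-5   → [18, -5]
drop → [18]
12   → [18, 12]
-    → [6]
-2   → [6, -2]
2    → [6, -2, 2]
swap → [6, 2, -2]
over → [6, 2, -2, 2]
rot  → [6, -2, 2, 2]
*    → [6, -2, 4]
*    → [6, -8]
rot  — needs 3 operands, stack has 2 → underflow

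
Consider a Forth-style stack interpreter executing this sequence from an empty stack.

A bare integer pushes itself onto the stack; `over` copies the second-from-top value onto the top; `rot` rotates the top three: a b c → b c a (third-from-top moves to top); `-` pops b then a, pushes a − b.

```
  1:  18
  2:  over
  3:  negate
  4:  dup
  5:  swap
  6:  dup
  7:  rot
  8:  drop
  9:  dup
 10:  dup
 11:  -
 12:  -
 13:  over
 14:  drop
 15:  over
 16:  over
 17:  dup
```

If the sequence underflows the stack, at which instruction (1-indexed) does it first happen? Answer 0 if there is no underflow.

2

18 -> 18
over  — needs 2 operands, stack has 1 → underflow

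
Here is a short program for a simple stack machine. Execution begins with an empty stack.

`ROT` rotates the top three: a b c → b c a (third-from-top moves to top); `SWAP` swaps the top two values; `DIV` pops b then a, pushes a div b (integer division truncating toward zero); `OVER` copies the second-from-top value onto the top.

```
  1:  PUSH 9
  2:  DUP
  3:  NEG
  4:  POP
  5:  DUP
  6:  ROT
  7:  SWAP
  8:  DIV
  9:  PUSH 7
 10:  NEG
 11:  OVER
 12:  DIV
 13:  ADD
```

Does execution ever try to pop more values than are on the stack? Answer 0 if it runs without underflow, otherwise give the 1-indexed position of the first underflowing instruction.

6

PUSH 9  [9]
DUP     [9, 9]
NEG     [9, -9]
POP     [9]
DUP     [9, 9]
ROT  — needs 3 operands, stack has 2 → underflow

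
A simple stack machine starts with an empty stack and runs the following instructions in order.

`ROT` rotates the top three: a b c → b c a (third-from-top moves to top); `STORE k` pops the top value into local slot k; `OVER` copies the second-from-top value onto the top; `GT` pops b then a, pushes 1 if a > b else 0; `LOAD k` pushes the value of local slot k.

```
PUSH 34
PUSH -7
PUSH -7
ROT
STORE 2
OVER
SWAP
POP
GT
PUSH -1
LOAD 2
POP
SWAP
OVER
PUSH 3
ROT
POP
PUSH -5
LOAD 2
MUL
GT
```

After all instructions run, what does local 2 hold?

34

PUSH 34 : [34]
PUSH -7 : [34, -7]
PUSH -7 : [34, -7, -7]
ROT     : [-7, -7, 34]
STORE 2 : [-7, -7]
OVER    : [-7, -7, -7]
SWAP    : [-7, -7, -7]
POP     : [-7, -7]
GT      : [0]
PUSH -1 : [0, -1]
LOAD 2  : [0, -1, 34]
POP     : [0, -1]
SWAP    : [-1, 0]
OVER    : [-1, 0, -1]
PUSH 3  : [-1, 0, -1, 3]
ROT     : [-1, -1, 3, 0]
POP     : [-1, -1, 3]
PUSH -5 : [-1, -1, 3, -5]
LOAD 2  : [-1, -1, 3, -5, 34]
MUL     : [-1, -1, 3, -170]
GT      : [-1, -1, 1]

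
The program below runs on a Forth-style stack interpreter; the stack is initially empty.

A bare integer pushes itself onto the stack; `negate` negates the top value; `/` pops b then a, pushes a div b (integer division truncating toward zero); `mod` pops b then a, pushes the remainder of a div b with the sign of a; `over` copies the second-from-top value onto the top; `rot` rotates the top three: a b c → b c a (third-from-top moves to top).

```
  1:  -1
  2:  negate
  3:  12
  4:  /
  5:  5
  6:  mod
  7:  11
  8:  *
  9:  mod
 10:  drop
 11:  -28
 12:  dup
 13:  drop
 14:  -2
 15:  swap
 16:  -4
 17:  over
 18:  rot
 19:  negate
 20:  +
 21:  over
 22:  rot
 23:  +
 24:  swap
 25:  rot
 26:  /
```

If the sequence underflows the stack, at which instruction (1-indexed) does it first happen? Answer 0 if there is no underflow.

9

-1     → -1
negate → 1
12     → 1 12
/      → 0
5      → 0 5
mod    → 0
11     → 0 11
*      → 0
mod  — needs 2 operands, stack has 1 → underflow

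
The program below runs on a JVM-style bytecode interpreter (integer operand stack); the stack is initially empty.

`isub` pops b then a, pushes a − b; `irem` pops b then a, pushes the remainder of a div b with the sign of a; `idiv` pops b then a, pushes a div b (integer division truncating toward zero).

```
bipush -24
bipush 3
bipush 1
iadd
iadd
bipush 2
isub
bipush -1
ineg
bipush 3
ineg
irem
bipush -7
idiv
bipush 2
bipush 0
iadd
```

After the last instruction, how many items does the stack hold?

bipush -24 : -24
bipush 3   : -24 3
bipush 1   : -24 3 1
iadd       : -24 4
iadd       : -20
bipush 2   : -20 2
isub       : -22
bipush -1  : -22 -1
ineg       : -22 1
bipush 3   : -22 1 3
ineg       : -22 1 -3
irem       : -22 1
bipush -7  : -22 1 -7
idiv       : -22 0
bipush 2   : -22 0 2
bipush 0   : -22 0 2 0
iadd       : -22 0 2

3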